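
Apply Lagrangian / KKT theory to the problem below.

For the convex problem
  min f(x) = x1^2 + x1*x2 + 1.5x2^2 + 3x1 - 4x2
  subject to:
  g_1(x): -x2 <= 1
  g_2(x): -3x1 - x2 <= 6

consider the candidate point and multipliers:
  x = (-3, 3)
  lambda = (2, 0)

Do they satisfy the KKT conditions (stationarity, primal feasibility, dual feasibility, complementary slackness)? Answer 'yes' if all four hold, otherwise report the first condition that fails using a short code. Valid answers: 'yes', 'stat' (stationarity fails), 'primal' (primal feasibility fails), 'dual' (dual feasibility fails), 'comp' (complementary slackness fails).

Gradient of f: grad f(x) = Q x + c = (0, 2)
Constraint values g_i(x) = a_i^T x - b_i:
  g_1((-3, 3)) = -4
  g_2((-3, 3)) = 0
Stationarity residual: grad f(x) + sum_i lambda_i a_i = (0, 0)
  -> stationarity OK
Primal feasibility (all g_i <= 0): OK
Dual feasibility (all lambda_i >= 0): OK
Complementary slackness (lambda_i * g_i(x) = 0 for all i): FAILS

Verdict: the first failing condition is complementary_slackness -> comp.

comp


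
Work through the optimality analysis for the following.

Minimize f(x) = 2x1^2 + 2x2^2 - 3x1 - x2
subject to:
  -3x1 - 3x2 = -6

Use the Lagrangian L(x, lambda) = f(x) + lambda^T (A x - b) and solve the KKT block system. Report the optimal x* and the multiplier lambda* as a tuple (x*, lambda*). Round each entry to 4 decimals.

Form the Lagrangian:
  L(x, lambda) = (1/2) x^T Q x + c^T x + lambda^T (A x - b)
Stationarity (grad_x L = 0): Q x + c + A^T lambda = 0.
Primal feasibility: A x = b.

This gives the KKT block system:
  [ Q   A^T ] [ x     ]   [-c ]
  [ A    0  ] [ lambda ] = [ b ]

Solving the linear system:
  x*      = (1.25, 0.75)
  lambda* = (0.6667)
  f(x*)   = -0.25

x* = (1.25, 0.75), lambda* = (0.6667)


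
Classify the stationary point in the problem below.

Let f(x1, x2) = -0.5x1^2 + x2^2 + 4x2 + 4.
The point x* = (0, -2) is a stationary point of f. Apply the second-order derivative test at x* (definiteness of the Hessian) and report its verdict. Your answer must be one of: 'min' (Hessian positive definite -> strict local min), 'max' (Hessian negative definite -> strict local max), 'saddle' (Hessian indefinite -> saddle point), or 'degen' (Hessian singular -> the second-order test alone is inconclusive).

Compute the Hessian H = grad^2 f:
  H = [[-1, 0], [0, 2]]
Verify stationarity: grad f(x*) = H x* + g = (0, 0).
Eigenvalues of H: -1, 2.
Eigenvalues have mixed signs, so H is indefinite -> x* is a saddle point.

saddle


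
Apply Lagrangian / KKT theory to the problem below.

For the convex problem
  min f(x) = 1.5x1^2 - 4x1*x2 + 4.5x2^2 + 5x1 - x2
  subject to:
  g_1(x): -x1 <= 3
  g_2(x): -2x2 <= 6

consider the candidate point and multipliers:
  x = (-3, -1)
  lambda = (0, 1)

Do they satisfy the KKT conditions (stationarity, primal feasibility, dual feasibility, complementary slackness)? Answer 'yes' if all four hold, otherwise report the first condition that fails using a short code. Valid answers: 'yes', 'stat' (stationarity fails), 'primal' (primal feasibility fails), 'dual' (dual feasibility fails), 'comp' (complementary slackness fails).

Gradient of f: grad f(x) = Q x + c = (0, 2)
Constraint values g_i(x) = a_i^T x - b_i:
  g_1((-3, -1)) = 0
  g_2((-3, -1)) = -4
Stationarity residual: grad f(x) + sum_i lambda_i a_i = (0, 0)
  -> stationarity OK
Primal feasibility (all g_i <= 0): OK
Dual feasibility (all lambda_i >= 0): OK
Complementary slackness (lambda_i * g_i(x) = 0 for all i): FAILS

Verdict: the first failing condition is complementary_slackness -> comp.

comp


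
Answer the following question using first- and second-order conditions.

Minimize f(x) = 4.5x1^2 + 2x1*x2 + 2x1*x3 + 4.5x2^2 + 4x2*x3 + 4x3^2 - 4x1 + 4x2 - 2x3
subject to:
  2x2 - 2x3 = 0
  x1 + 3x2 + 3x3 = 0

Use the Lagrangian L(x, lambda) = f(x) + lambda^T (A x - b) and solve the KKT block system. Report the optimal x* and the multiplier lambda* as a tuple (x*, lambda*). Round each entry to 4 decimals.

Form the Lagrangian:
  L(x, lambda) = (1/2) x^T Q x + c^T x + lambda^T (A x - b)
Stationarity (grad_x L = 0): Q x + c + A^T lambda = 0.
Primal feasibility: A x = b.

This gives the KKT block system:
  [ Q   A^T ] [ x     ]   [-c ]
  [ A    0  ] [ lambda ] = [ b ]

Solving the linear system:
  x*      = (0.5183, -0.0864, -0.0864)
  lambda* = (-1.4784, -0.3189)
  f(x*)   = -1.1229

x* = (0.5183, -0.0864, -0.0864), lambda* = (-1.4784, -0.3189)


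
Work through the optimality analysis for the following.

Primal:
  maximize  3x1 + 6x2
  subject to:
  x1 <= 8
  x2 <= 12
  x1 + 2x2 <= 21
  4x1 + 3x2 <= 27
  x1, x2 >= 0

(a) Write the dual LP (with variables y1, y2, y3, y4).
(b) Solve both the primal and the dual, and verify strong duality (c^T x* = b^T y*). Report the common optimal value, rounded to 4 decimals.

The standard primal-dual pair for 'max c^T x s.t. A x <= b, x >= 0' is:
  Dual:  min b^T y  s.t.  A^T y >= c,  y >= 0.

So the dual LP is:
  minimize  8y1 + 12y2 + 21y3 + 27y4
  subject to:
    y1 + y3 + 4y4 >= 3
    y2 + 2y3 + 3y4 >= 6
    y1, y2, y3, y4 >= 0

Solving the primal: x* = (0, 9).
  primal value c^T x* = 54.
Solving the dual: y* = (0, 0, 0, 2).
  dual value b^T y* = 54.
Strong duality: c^T x* = b^T y*. Confirmed.

54


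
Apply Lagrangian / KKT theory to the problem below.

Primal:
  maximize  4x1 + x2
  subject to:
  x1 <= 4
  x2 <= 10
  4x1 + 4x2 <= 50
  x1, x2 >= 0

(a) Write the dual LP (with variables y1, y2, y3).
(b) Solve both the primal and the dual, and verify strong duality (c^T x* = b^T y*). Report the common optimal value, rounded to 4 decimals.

The standard primal-dual pair for 'max c^T x s.t. A x <= b, x >= 0' is:
  Dual:  min b^T y  s.t.  A^T y >= c,  y >= 0.

So the dual LP is:
  minimize  4y1 + 10y2 + 50y3
  subject to:
    y1 + 4y3 >= 4
    y2 + 4y3 >= 1
    y1, y2, y3 >= 0

Solving the primal: x* = (4, 8.5).
  primal value c^T x* = 24.5.
Solving the dual: y* = (3, 0, 0.25).
  dual value b^T y* = 24.5.
Strong duality: c^T x* = b^T y*. Confirmed.

24.5


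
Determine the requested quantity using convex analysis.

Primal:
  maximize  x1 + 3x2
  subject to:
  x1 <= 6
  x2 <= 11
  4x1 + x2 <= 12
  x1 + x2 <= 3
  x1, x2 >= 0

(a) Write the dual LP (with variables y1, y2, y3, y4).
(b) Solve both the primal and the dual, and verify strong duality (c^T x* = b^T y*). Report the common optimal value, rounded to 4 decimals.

The standard primal-dual pair for 'max c^T x s.t. A x <= b, x >= 0' is:
  Dual:  min b^T y  s.t.  A^T y >= c,  y >= 0.

So the dual LP is:
  minimize  6y1 + 11y2 + 12y3 + 3y4
  subject to:
    y1 + 4y3 + y4 >= 1
    y2 + y3 + y4 >= 3
    y1, y2, y3, y4 >= 0

Solving the primal: x* = (0, 3).
  primal value c^T x* = 9.
Solving the dual: y* = (0, 0, 0, 3).
  dual value b^T y* = 9.
Strong duality: c^T x* = b^T y*. Confirmed.

9


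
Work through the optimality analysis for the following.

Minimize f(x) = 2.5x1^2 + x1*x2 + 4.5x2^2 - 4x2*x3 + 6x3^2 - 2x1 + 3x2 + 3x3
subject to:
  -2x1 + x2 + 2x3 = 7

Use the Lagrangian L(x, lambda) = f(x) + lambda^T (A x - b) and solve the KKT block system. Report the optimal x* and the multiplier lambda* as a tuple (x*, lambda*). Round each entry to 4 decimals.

Form the Lagrangian:
  L(x, lambda) = (1/2) x^T Q x + c^T x + lambda^T (A x - b)
Stationarity (grad_x L = 0): Q x + c + A^T lambda = 0.
Primal feasibility: A x = b.

This gives the KKT block system:
  [ Q   A^T ] [ x     ]   [-c ]
  [ A    0  ] [ lambda ] = [ b ]

Solving the linear system:
  x*      = (-2.0236, 0.9555, 0.9987)
  lambda* = (-5.5812)
  f(x*)   = 24.4889

x* = (-2.0236, 0.9555, 0.9987), lambda* = (-5.5812)


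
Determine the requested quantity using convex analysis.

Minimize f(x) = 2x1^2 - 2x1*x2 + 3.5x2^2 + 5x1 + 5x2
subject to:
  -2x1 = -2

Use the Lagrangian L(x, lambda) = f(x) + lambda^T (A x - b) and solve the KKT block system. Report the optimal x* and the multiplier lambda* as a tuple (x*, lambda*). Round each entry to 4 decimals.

Form the Lagrangian:
  L(x, lambda) = (1/2) x^T Q x + c^T x + lambda^T (A x - b)
Stationarity (grad_x L = 0): Q x + c + A^T lambda = 0.
Primal feasibility: A x = b.

This gives the KKT block system:
  [ Q   A^T ] [ x     ]   [-c ]
  [ A    0  ] [ lambda ] = [ b ]

Solving the linear system:
  x*      = (1, -0.4286)
  lambda* = (4.9286)
  f(x*)   = 6.3571

x* = (1, -0.4286), lambda* = (4.9286)


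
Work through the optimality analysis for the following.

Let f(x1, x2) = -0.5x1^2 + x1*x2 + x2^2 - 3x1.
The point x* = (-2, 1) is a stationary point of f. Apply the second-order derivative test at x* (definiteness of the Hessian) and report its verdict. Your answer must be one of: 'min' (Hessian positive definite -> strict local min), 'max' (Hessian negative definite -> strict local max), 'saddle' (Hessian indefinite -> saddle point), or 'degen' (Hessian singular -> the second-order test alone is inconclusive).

Compute the Hessian H = grad^2 f:
  H = [[-1, 1], [1, 2]]
Verify stationarity: grad f(x*) = H x* + g = (0, 0).
Eigenvalues of H: -1.3028, 2.3028.
Eigenvalues have mixed signs, so H is indefinite -> x* is a saddle point.

saddle


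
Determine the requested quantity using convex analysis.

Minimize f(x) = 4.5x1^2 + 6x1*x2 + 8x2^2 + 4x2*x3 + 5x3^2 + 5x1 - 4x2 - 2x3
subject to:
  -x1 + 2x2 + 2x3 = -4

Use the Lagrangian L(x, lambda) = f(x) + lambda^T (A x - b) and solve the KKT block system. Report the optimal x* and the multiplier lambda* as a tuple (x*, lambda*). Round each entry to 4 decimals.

Form the Lagrangian:
  L(x, lambda) = (1/2) x^T Q x + c^T x + lambda^T (A x - b)
Stationarity (grad_x L = 0): Q x + c + A^T lambda = 0.
Primal feasibility: A x = b.

This gives the KKT block system:
  [ Q   A^T ] [ x     ]   [-c ]
  [ A    0  ] [ lambda ] = [ b ]

Solving the linear system:
  x*      = (0.697, -0.6717, -0.9798)
  lambda* = (7.2424)
  f(x*)   = 18.5505

x* = (0.697, -0.6717, -0.9798), lambda* = (7.2424)


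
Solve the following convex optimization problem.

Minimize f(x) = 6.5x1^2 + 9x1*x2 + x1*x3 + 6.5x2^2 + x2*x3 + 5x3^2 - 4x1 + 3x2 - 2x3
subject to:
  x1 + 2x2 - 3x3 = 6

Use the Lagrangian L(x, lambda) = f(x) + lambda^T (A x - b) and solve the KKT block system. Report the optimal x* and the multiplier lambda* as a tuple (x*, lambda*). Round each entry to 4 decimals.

Form the Lagrangian:
  L(x, lambda) = (1/2) x^T Q x + c^T x + lambda^T (A x - b)
Stationarity (grad_x L = 0): Q x + c + A^T lambda = 0.
Primal feasibility: A x = b.

This gives the KKT block system:
  [ Q   A^T ] [ x     ]   [-c ]
  [ A    0  ] [ lambda ] = [ b ]

Solving the linear system:
  x*      = (0.6505, 0.3044, -1.5802)
  lambda* = (-5.6158)
  f(x*)   = 17.5833

x* = (0.6505, 0.3044, -1.5802), lambda* = (-5.6158)


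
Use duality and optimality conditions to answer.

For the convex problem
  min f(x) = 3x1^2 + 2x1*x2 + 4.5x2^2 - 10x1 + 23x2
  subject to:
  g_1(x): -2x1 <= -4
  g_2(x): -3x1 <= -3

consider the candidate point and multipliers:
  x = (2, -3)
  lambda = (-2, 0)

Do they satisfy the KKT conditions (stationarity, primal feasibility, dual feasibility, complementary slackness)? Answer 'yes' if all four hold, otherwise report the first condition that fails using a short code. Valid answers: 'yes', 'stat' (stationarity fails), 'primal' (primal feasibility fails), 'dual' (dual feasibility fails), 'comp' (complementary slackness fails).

Gradient of f: grad f(x) = Q x + c = (-4, 0)
Constraint values g_i(x) = a_i^T x - b_i:
  g_1((2, -3)) = 0
  g_2((2, -3)) = -3
Stationarity residual: grad f(x) + sum_i lambda_i a_i = (0, 0)
  -> stationarity OK
Primal feasibility (all g_i <= 0): OK
Dual feasibility (all lambda_i >= 0): FAILS
Complementary slackness (lambda_i * g_i(x) = 0 for all i): OK

Verdict: the first failing condition is dual_feasibility -> dual.

dual


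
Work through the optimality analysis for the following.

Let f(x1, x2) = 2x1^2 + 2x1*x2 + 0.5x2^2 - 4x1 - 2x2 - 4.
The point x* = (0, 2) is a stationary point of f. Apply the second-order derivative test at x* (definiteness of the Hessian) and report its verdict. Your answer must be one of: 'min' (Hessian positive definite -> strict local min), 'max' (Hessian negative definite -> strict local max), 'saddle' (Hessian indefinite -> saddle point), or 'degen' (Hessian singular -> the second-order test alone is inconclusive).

Compute the Hessian H = grad^2 f:
  H = [[4, 2], [2, 1]]
Verify stationarity: grad f(x*) = H x* + g = (0, 0).
Eigenvalues of H: 0, 5.
H has a zero eigenvalue (singular; positive semidefinite but not definite), so H is neither positive definite, negative definite, nor indefinite. The second-order test alone is inconclusive -> degen.
(Indeed, f is constant along the null direction of H through x*, so x* is not a strict local extremum.)

degen


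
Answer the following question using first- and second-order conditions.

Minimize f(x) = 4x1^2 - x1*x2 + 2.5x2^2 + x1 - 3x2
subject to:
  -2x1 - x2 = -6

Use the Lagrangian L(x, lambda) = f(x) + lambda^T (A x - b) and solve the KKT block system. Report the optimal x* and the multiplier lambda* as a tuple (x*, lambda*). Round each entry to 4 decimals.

Form the Lagrangian:
  L(x, lambda) = (1/2) x^T Q x + c^T x + lambda^T (A x - b)
Stationarity (grad_x L = 0): Q x + c + A^T lambda = 0.
Primal feasibility: A x = b.

This gives the KKT block system:
  [ Q   A^T ] [ x     ]   [-c ]
  [ A    0  ] [ lambda ] = [ b ]

Solving the linear system:
  x*      = (1.8438, 2.3125)
  lambda* = (6.7188)
  f(x*)   = 17.6094

x* = (1.8438, 2.3125), lambda* = (6.7188)


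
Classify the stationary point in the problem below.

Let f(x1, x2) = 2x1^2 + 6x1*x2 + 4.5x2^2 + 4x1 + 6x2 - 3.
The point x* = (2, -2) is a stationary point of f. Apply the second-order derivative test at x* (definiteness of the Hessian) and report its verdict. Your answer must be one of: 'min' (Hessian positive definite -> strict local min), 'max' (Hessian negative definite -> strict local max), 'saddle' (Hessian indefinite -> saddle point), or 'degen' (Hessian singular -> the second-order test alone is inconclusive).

Compute the Hessian H = grad^2 f:
  H = [[4, 6], [6, 9]]
Verify stationarity: grad f(x*) = H x* + g = (0, 0).
Eigenvalues of H: 0, 13.
H has a zero eigenvalue (singular; positive semidefinite but not definite), so H is neither positive definite, negative definite, nor indefinite. The second-order test alone is inconclusive -> degen.
(Indeed, f is constant along the null direction of H through x*, so x* is not a strict local extremum.)

degen


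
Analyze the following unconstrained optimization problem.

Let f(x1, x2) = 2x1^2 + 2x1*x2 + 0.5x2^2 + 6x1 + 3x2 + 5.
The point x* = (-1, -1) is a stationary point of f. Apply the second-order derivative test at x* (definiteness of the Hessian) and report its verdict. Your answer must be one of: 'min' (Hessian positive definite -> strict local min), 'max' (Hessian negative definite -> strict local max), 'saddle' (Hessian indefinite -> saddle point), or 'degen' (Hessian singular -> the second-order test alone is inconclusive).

Compute the Hessian H = grad^2 f:
  H = [[4, 2], [2, 1]]
Verify stationarity: grad f(x*) = H x* + g = (0, 0).
Eigenvalues of H: 0, 5.
H has a zero eigenvalue (singular; positive semidefinite but not definite), so H is neither positive definite, negative definite, nor indefinite. The second-order test alone is inconclusive -> degen.
(Indeed, f is constant along the null direction of H through x*, so x* is not a strict local extremum.)

degen


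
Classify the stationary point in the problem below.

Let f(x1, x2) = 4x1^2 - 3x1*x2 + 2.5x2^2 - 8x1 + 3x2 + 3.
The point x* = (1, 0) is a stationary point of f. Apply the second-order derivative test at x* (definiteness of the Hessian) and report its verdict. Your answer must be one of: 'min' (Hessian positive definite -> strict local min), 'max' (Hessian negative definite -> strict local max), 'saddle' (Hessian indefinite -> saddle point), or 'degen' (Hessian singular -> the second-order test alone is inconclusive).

Compute the Hessian H = grad^2 f:
  H = [[8, -3], [-3, 5]]
Verify stationarity: grad f(x*) = H x* + g = (0, 0).
Eigenvalues of H: 3.1459, 9.8541.
Both eigenvalues > 0, so H is positive definite -> x* is a strict local min.

min


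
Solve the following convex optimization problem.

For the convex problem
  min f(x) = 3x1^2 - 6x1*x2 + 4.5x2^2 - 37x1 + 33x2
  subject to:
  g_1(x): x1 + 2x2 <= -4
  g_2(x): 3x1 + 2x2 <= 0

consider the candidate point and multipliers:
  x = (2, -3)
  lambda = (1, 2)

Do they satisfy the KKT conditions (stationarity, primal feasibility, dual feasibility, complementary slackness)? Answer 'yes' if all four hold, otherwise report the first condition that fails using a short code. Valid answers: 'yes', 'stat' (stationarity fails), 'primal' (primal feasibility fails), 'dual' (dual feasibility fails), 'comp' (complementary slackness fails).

Gradient of f: grad f(x) = Q x + c = (-7, -6)
Constraint values g_i(x) = a_i^T x - b_i:
  g_1((2, -3)) = 0
  g_2((2, -3)) = 0
Stationarity residual: grad f(x) + sum_i lambda_i a_i = (0, 0)
  -> stationarity OK
Primal feasibility (all g_i <= 0): OK
Dual feasibility (all lambda_i >= 0): OK
Complementary slackness (lambda_i * g_i(x) = 0 for all i): OK

Verdict: yes, KKT holds.

yes


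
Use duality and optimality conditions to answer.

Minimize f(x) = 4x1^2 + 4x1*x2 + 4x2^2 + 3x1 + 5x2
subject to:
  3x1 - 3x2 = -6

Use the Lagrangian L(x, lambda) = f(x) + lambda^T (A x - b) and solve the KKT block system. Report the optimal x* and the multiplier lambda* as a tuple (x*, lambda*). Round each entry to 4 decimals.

Form the Lagrangian:
  L(x, lambda) = (1/2) x^T Q x + c^T x + lambda^T (A x - b)
Stationarity (grad_x L = 0): Q x + c + A^T lambda = 0.
Primal feasibility: A x = b.

This gives the KKT block system:
  [ Q   A^T ] [ x     ]   [-c ]
  [ A    0  ] [ lambda ] = [ b ]

Solving the linear system:
  x*      = (-1.3333, 0.6667)
  lambda* = (1.6667)
  f(x*)   = 4.6667

x* = (-1.3333, 0.6667), lambda* = (1.6667)


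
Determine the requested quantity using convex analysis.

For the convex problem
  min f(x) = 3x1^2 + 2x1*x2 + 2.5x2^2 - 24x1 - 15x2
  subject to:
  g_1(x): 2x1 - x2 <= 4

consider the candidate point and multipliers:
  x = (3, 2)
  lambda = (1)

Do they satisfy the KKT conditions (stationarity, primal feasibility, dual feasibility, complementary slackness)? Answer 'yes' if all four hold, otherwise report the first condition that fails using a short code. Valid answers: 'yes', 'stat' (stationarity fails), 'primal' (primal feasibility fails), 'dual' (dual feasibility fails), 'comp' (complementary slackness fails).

Gradient of f: grad f(x) = Q x + c = (-2, 1)
Constraint values g_i(x) = a_i^T x - b_i:
  g_1((3, 2)) = 0
Stationarity residual: grad f(x) + sum_i lambda_i a_i = (0, 0)
  -> stationarity OK
Primal feasibility (all g_i <= 0): OK
Dual feasibility (all lambda_i >= 0): OK
Complementary slackness (lambda_i * g_i(x) = 0 for all i): OK

Verdict: yes, KKT holds.

yes


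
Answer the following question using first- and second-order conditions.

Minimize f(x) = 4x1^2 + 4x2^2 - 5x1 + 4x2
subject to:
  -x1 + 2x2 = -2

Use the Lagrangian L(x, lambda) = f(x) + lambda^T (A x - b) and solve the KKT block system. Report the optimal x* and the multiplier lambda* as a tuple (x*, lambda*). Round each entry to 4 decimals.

Form the Lagrangian:
  L(x, lambda) = (1/2) x^T Q x + c^T x + lambda^T (A x - b)
Stationarity (grad_x L = 0): Q x + c + A^T lambda = 0.
Primal feasibility: A x = b.

This gives the KKT block system:
  [ Q   A^T ] [ x     ]   [-c ]
  [ A    0  ] [ lambda ] = [ b ]

Solving the linear system:
  x*      = (0.7, -0.65)
  lambda* = (0.6)
  f(x*)   = -2.45

x* = (0.7, -0.65), lambda* = (0.6)


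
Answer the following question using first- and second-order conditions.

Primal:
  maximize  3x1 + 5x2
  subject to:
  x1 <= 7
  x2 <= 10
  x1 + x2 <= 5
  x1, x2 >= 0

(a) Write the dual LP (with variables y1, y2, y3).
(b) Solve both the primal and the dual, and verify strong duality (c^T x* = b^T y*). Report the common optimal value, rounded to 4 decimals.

The standard primal-dual pair for 'max c^T x s.t. A x <= b, x >= 0' is:
  Dual:  min b^T y  s.t.  A^T y >= c,  y >= 0.

So the dual LP is:
  minimize  7y1 + 10y2 + 5y3
  subject to:
    y1 + y3 >= 3
    y2 + y3 >= 5
    y1, y2, y3 >= 0

Solving the primal: x* = (0, 5).
  primal value c^T x* = 25.
Solving the dual: y* = (0, 0, 5).
  dual value b^T y* = 25.
Strong duality: c^T x* = b^T y*. Confirmed.

25


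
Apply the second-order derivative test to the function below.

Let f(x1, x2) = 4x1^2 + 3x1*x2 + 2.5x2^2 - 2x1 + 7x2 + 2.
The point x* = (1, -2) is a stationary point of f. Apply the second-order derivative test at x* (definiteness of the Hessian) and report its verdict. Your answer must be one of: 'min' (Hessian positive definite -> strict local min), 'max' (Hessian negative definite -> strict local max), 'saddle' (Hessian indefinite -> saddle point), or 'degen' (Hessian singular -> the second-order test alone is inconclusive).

Compute the Hessian H = grad^2 f:
  H = [[8, 3], [3, 5]]
Verify stationarity: grad f(x*) = H x* + g = (0, 0).
Eigenvalues of H: 3.1459, 9.8541.
Both eigenvalues > 0, so H is positive definite -> x* is a strict local min.

min


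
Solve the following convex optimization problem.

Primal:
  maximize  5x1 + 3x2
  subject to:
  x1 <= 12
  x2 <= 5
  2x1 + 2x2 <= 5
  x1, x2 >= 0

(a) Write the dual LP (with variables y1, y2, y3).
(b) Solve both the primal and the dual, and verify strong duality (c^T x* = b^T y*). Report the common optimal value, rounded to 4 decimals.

The standard primal-dual pair for 'max c^T x s.t. A x <= b, x >= 0' is:
  Dual:  min b^T y  s.t.  A^T y >= c,  y >= 0.

So the dual LP is:
  minimize  12y1 + 5y2 + 5y3
  subject to:
    y1 + 2y3 >= 5
    y2 + 2y3 >= 3
    y1, y2, y3 >= 0

Solving the primal: x* = (2.5, 0).
  primal value c^T x* = 12.5.
Solving the dual: y* = (0, 0, 2.5).
  dual value b^T y* = 12.5.
Strong duality: c^T x* = b^T y*. Confirmed.

12.5


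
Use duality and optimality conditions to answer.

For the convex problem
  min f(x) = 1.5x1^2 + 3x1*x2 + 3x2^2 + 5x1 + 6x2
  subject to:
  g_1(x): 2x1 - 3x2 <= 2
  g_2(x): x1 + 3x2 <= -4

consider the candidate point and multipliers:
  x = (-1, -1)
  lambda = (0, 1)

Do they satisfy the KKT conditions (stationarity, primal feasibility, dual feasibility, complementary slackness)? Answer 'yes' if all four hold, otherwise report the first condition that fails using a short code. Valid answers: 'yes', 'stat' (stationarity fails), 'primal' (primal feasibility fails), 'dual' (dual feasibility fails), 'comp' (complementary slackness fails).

Gradient of f: grad f(x) = Q x + c = (-1, -3)
Constraint values g_i(x) = a_i^T x - b_i:
  g_1((-1, -1)) = -1
  g_2((-1, -1)) = 0
Stationarity residual: grad f(x) + sum_i lambda_i a_i = (0, 0)
  -> stationarity OK
Primal feasibility (all g_i <= 0): OK
Dual feasibility (all lambda_i >= 0): OK
Complementary slackness (lambda_i * g_i(x) = 0 for all i): OK

Verdict: yes, KKT holds.

yes


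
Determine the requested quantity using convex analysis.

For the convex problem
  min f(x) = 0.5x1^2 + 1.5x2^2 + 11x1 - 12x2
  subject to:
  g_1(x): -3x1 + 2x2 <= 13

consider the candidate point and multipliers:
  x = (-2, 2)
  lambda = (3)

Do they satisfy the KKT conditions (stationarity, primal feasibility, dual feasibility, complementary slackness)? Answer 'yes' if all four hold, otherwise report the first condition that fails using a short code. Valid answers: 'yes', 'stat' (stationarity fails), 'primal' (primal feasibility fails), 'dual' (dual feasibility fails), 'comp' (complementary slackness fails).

Gradient of f: grad f(x) = Q x + c = (9, -6)
Constraint values g_i(x) = a_i^T x - b_i:
  g_1((-2, 2)) = -3
Stationarity residual: grad f(x) + sum_i lambda_i a_i = (0, 0)
  -> stationarity OK
Primal feasibility (all g_i <= 0): OK
Dual feasibility (all lambda_i >= 0): OK
Complementary slackness (lambda_i * g_i(x) = 0 for all i): FAILS

Verdict: the first failing condition is complementary_slackness -> comp.

comp


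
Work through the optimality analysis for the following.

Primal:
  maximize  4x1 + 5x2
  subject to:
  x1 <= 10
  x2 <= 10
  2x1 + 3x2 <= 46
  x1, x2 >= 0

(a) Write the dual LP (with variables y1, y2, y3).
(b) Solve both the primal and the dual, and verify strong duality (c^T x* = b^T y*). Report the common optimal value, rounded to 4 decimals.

The standard primal-dual pair for 'max c^T x s.t. A x <= b, x >= 0' is:
  Dual:  min b^T y  s.t.  A^T y >= c,  y >= 0.

So the dual LP is:
  minimize  10y1 + 10y2 + 46y3
  subject to:
    y1 + 2y3 >= 4
    y2 + 3y3 >= 5
    y1, y2, y3 >= 0

Solving the primal: x* = (10, 8.6667).
  primal value c^T x* = 83.3333.
Solving the dual: y* = (0.6667, 0, 1.6667).
  dual value b^T y* = 83.3333.
Strong duality: c^T x* = b^T y*. Confirmed.

83.3333


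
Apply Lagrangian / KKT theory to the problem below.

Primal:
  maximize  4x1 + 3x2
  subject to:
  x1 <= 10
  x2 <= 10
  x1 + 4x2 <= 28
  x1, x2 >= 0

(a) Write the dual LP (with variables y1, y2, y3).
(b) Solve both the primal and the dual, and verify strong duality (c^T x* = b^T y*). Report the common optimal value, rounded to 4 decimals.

The standard primal-dual pair for 'max c^T x s.t. A x <= b, x >= 0' is:
  Dual:  min b^T y  s.t.  A^T y >= c,  y >= 0.

So the dual LP is:
  minimize  10y1 + 10y2 + 28y3
  subject to:
    y1 + y3 >= 4
    y2 + 4y3 >= 3
    y1, y2, y3 >= 0

Solving the primal: x* = (10, 4.5).
  primal value c^T x* = 53.5.
Solving the dual: y* = (3.25, 0, 0.75).
  dual value b^T y* = 53.5.
Strong duality: c^T x* = b^T y*. Confirmed.

53.5


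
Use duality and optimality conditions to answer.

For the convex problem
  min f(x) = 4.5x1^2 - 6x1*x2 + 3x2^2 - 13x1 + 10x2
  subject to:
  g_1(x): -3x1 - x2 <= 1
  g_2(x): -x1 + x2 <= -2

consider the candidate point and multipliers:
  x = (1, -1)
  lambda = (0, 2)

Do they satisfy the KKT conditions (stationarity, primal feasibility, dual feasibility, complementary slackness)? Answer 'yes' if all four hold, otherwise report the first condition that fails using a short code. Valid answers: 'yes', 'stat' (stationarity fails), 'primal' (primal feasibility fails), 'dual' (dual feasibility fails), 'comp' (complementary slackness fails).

Gradient of f: grad f(x) = Q x + c = (2, -2)
Constraint values g_i(x) = a_i^T x - b_i:
  g_1((1, -1)) = -3
  g_2((1, -1)) = 0
Stationarity residual: grad f(x) + sum_i lambda_i a_i = (0, 0)
  -> stationarity OK
Primal feasibility (all g_i <= 0): OK
Dual feasibility (all lambda_i >= 0): OK
Complementary slackness (lambda_i * g_i(x) = 0 for all i): OK

Verdict: yes, KKT holds.

yes


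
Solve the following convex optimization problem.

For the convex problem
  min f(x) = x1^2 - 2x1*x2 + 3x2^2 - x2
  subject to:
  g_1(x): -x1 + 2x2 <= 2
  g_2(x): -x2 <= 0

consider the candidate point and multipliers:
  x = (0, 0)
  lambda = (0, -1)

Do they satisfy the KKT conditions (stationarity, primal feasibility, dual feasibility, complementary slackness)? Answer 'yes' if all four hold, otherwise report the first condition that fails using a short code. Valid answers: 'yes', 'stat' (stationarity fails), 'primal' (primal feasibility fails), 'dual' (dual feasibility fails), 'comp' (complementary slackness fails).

Gradient of f: grad f(x) = Q x + c = (0, -1)
Constraint values g_i(x) = a_i^T x - b_i:
  g_1((0, 0)) = -2
  g_2((0, 0)) = 0
Stationarity residual: grad f(x) + sum_i lambda_i a_i = (0, 0)
  -> stationarity OK
Primal feasibility (all g_i <= 0): OK
Dual feasibility (all lambda_i >= 0): FAILS
Complementary slackness (lambda_i * g_i(x) = 0 for all i): OK

Verdict: the first failing condition is dual_feasibility -> dual.

dual


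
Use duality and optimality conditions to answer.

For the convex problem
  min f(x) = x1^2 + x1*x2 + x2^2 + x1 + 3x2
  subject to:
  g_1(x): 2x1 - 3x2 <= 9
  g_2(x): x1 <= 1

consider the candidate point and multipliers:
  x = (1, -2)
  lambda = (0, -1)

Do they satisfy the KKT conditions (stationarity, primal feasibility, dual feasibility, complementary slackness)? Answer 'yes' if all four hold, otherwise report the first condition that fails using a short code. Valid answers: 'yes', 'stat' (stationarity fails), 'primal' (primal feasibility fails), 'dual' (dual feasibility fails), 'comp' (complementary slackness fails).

Gradient of f: grad f(x) = Q x + c = (1, 0)
Constraint values g_i(x) = a_i^T x - b_i:
  g_1((1, -2)) = -1
  g_2((1, -2)) = 0
Stationarity residual: grad f(x) + sum_i lambda_i a_i = (0, 0)
  -> stationarity OK
Primal feasibility (all g_i <= 0): OK
Dual feasibility (all lambda_i >= 0): FAILS
Complementary slackness (lambda_i * g_i(x) = 0 for all i): OK

Verdict: the first failing condition is dual_feasibility -> dual.

dual


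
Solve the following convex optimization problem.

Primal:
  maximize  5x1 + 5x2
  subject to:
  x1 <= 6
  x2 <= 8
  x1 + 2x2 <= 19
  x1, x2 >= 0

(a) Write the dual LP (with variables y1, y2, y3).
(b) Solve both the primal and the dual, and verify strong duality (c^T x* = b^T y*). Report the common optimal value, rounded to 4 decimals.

The standard primal-dual pair for 'max c^T x s.t. A x <= b, x >= 0' is:
  Dual:  min b^T y  s.t.  A^T y >= c,  y >= 0.

So the dual LP is:
  minimize  6y1 + 8y2 + 19y3
  subject to:
    y1 + y3 >= 5
    y2 + 2y3 >= 5
    y1, y2, y3 >= 0

Solving the primal: x* = (6, 6.5).
  primal value c^T x* = 62.5.
Solving the dual: y* = (2.5, 0, 2.5).
  dual value b^T y* = 62.5.
Strong duality: c^T x* = b^T y*. Confirmed.

62.5


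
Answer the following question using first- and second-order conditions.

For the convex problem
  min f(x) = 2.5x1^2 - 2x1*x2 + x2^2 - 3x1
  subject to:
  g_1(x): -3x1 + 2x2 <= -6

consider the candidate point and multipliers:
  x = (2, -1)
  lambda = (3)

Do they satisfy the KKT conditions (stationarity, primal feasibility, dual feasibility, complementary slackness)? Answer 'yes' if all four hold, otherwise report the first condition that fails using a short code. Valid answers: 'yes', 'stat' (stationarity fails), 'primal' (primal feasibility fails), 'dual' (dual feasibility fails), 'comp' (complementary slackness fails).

Gradient of f: grad f(x) = Q x + c = (9, -6)
Constraint values g_i(x) = a_i^T x - b_i:
  g_1((2, -1)) = -2
Stationarity residual: grad f(x) + sum_i lambda_i a_i = (0, 0)
  -> stationarity OK
Primal feasibility (all g_i <= 0): OK
Dual feasibility (all lambda_i >= 0): OK
Complementary slackness (lambda_i * g_i(x) = 0 for all i): FAILS

Verdict: the first failing condition is complementary_slackness -> comp.

comp


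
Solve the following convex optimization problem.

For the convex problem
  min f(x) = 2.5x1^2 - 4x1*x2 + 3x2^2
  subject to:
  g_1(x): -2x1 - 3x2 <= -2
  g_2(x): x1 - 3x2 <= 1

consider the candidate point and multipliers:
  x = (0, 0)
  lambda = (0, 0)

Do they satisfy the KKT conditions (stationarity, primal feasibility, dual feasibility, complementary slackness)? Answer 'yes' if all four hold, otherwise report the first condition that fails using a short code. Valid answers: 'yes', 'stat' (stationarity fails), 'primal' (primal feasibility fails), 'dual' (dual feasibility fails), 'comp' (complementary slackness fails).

Gradient of f: grad f(x) = Q x + c = (0, 0)
Constraint values g_i(x) = a_i^T x - b_i:
  g_1((0, 0)) = 2
  g_2((0, 0)) = -1
Stationarity residual: grad f(x) + sum_i lambda_i a_i = (0, 0)
  -> stationarity OK
Primal feasibility (all g_i <= 0): FAILS
Dual feasibility (all lambda_i >= 0): OK
Complementary slackness (lambda_i * g_i(x) = 0 for all i): OK

Verdict: the first failing condition is primal_feasibility -> primal.

primal


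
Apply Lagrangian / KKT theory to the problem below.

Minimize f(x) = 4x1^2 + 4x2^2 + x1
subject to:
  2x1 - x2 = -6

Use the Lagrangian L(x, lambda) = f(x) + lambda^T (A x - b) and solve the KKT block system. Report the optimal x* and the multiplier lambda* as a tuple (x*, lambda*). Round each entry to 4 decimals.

Form the Lagrangian:
  L(x, lambda) = (1/2) x^T Q x + c^T x + lambda^T (A x - b)
Stationarity (grad_x L = 0): Q x + c + A^T lambda = 0.
Primal feasibility: A x = b.

This gives the KKT block system:
  [ Q   A^T ] [ x     ]   [-c ]
  [ A    0  ] [ lambda ] = [ b ]

Solving the linear system:
  x*      = (-2.425, 1.15)
  lambda* = (9.2)
  f(x*)   = 26.3875

x* = (-2.425, 1.15), lambda* = (9.2)


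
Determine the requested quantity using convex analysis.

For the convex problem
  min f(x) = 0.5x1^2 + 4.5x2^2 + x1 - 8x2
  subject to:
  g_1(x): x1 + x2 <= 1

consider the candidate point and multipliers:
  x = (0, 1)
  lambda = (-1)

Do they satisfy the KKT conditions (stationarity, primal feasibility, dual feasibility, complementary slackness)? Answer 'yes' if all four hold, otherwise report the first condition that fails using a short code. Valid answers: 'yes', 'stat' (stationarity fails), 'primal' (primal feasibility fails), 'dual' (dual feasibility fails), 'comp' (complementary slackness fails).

Gradient of f: grad f(x) = Q x + c = (1, 1)
Constraint values g_i(x) = a_i^T x - b_i:
  g_1((0, 1)) = 0
Stationarity residual: grad f(x) + sum_i lambda_i a_i = (0, 0)
  -> stationarity OK
Primal feasibility (all g_i <= 0): OK
Dual feasibility (all lambda_i >= 0): FAILS
Complementary slackness (lambda_i * g_i(x) = 0 for all i): OK

Verdict: the first failing condition is dual_feasibility -> dual.

dual


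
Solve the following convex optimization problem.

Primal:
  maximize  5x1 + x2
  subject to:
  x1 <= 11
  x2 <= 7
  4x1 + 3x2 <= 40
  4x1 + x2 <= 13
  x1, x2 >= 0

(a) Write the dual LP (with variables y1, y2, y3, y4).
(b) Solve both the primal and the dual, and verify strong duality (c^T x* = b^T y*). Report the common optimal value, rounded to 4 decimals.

The standard primal-dual pair for 'max c^T x s.t. A x <= b, x >= 0' is:
  Dual:  min b^T y  s.t.  A^T y >= c,  y >= 0.

So the dual LP is:
  minimize  11y1 + 7y2 + 40y3 + 13y4
  subject to:
    y1 + 4y3 + 4y4 >= 5
    y2 + 3y3 + y4 >= 1
    y1, y2, y3, y4 >= 0

Solving the primal: x* = (3.25, 0).
  primal value c^T x* = 16.25.
Solving the dual: y* = (0, 0, 0, 1.25).
  dual value b^T y* = 16.25.
Strong duality: c^T x* = b^T y*. Confirmed.

16.25


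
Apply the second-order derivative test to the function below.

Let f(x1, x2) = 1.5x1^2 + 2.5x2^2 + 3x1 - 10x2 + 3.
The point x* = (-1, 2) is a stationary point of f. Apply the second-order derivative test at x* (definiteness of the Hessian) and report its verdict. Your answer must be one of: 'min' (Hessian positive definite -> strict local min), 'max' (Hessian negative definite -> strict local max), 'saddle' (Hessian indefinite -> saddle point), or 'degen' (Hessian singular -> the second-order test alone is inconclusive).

Compute the Hessian H = grad^2 f:
  H = [[3, 0], [0, 5]]
Verify stationarity: grad f(x*) = H x* + g = (0, 0).
Eigenvalues of H: 3, 5.
Both eigenvalues > 0, so H is positive definite -> x* is a strict local min.

min


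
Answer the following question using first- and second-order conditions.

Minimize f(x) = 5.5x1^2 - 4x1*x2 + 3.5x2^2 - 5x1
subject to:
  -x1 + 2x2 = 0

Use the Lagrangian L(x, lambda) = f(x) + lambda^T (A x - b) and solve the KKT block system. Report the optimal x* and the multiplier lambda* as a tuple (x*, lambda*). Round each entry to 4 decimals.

Form the Lagrangian:
  L(x, lambda) = (1/2) x^T Q x + c^T x + lambda^T (A x - b)
Stationarity (grad_x L = 0): Q x + c + A^T lambda = 0.
Primal feasibility: A x = b.

This gives the KKT block system:
  [ Q   A^T ] [ x     ]   [-c ]
  [ A    0  ] [ lambda ] = [ b ]

Solving the linear system:
  x*      = (0.5714, 0.2857)
  lambda* = (0.1429)
  f(x*)   = -1.4286

x* = (0.5714, 0.2857), lambda* = (0.1429)


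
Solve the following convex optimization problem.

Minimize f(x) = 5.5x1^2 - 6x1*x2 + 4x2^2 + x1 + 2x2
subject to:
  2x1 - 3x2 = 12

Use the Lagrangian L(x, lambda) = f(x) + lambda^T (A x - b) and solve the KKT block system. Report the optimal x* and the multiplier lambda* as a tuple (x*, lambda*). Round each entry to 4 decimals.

Form the Lagrangian:
  L(x, lambda) = (1/2) x^T Q x + c^T x + lambda^T (A x - b)
Stationarity (grad_x L = 0): Q x + c + A^T lambda = 0.
Primal feasibility: A x = b.

This gives the KKT block system:
  [ Q   A^T ] [ x     ]   [-c ]
  [ A    0  ] [ lambda ] = [ b ]

Solving the linear system:
  x*      = (-0.7627, -4.5085)
  lambda* = (-9.8305)
  f(x*)   = 54.0932

x* = (-0.7627, -4.5085), lambda* = (-9.8305)


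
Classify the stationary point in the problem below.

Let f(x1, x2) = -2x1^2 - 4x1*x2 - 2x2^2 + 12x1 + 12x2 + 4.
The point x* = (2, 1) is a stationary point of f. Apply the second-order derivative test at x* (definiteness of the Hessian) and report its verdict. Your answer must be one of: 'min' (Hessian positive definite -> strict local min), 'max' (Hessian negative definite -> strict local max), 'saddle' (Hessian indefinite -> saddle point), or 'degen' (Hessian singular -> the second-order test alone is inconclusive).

Compute the Hessian H = grad^2 f:
  H = [[-4, -4], [-4, -4]]
Verify stationarity: grad f(x*) = H x* + g = (0, 0).
Eigenvalues of H: -8, 0.
H has a zero eigenvalue (singular; negative semidefinite but not definite), so H is neither positive definite, negative definite, nor indefinite. The second-order test alone is inconclusive -> degen.
(Indeed, f is constant along the null direction of H through x*, so x* is not a strict local extremum.)

degen


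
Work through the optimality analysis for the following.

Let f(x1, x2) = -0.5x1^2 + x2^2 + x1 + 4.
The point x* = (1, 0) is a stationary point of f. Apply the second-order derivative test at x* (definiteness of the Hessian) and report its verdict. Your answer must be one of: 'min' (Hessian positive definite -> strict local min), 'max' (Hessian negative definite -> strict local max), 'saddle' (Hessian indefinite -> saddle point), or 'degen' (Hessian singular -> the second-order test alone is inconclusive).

Compute the Hessian H = grad^2 f:
  H = [[-1, 0], [0, 2]]
Verify stationarity: grad f(x*) = H x* + g = (0, 0).
Eigenvalues of H: -1, 2.
Eigenvalues have mixed signs, so H is indefinite -> x* is a saddle point.

saddle


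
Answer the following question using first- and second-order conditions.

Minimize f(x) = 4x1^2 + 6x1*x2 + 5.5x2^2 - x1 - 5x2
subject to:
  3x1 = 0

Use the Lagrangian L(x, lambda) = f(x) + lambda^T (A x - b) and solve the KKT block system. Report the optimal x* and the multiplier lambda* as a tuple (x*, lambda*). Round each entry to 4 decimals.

Form the Lagrangian:
  L(x, lambda) = (1/2) x^T Q x + c^T x + lambda^T (A x - b)
Stationarity (grad_x L = 0): Q x + c + A^T lambda = 0.
Primal feasibility: A x = b.

This gives the KKT block system:
  [ Q   A^T ] [ x     ]   [-c ]
  [ A    0  ] [ lambda ] = [ b ]

Solving the linear system:
  x*      = (0, 0.4545)
  lambda* = (-0.5758)
  f(x*)   = -1.1364

x* = (0, 0.4545), lambda* = (-0.5758)


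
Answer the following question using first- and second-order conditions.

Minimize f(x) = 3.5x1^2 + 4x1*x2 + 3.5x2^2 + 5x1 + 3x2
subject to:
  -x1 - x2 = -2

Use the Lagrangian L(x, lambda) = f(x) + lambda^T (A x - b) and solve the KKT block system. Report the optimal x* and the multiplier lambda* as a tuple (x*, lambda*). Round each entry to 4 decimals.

Form the Lagrangian:
  L(x, lambda) = (1/2) x^T Q x + c^T x + lambda^T (A x - b)
Stationarity (grad_x L = 0): Q x + c + A^T lambda = 0.
Primal feasibility: A x = b.

This gives the KKT block system:
  [ Q   A^T ] [ x     ]   [-c ]
  [ A    0  ] [ lambda ] = [ b ]

Solving the linear system:
  x*      = (0.6667, 1.3333)
  lambda* = (15)
  f(x*)   = 18.6667

x* = (0.6667, 1.3333), lambda* = (15)


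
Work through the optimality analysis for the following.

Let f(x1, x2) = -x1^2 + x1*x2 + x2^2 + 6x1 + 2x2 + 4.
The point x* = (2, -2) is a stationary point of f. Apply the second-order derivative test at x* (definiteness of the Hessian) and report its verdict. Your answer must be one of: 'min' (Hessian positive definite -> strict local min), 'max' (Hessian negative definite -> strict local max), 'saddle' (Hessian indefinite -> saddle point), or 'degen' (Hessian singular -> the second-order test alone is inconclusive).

Compute the Hessian H = grad^2 f:
  H = [[-2, 1], [1, 2]]
Verify stationarity: grad f(x*) = H x* + g = (0, 0).
Eigenvalues of H: -2.2361, 2.2361.
Eigenvalues have mixed signs, so H is indefinite -> x* is a saddle point.

saddle
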